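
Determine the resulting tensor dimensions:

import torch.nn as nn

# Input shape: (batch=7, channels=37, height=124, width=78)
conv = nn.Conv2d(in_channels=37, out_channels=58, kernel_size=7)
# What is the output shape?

Input shape: (7, 37, 124, 78)
Output shape: (7, 58, 118, 72)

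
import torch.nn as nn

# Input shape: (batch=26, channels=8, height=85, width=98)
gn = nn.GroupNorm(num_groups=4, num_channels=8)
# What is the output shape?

Input shape: (26, 8, 85, 98)
Output shape: (26, 8, 85, 98)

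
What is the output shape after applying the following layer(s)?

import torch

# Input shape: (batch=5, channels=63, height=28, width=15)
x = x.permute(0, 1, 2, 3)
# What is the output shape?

Input shape: (5, 63, 28, 15)
Output shape: (5, 63, 28, 15)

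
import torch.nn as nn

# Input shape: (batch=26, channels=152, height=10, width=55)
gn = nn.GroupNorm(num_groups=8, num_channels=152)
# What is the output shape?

Input shape: (26, 152, 10, 55)
Output shape: (26, 152, 10, 55)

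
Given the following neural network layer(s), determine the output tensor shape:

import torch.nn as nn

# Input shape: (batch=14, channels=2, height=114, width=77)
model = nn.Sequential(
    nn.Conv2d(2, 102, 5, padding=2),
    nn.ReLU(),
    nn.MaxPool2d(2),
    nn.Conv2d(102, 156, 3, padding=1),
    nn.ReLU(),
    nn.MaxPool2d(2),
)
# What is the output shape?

Input shape: (14, 2, 114, 77)
  -> after first Conv2d: (14, 102, 114, 77)
  -> after first MaxPool2d: (14, 102, 57, 38)
  -> after second Conv2d: (14, 156, 57, 38)
Output shape: (14, 156, 28, 19)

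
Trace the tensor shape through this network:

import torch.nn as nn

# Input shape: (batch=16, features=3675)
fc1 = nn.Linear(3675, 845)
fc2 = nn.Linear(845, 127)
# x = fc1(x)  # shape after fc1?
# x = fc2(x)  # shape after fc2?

Input shape: (16, 3675)
  -> after fc1: (16, 845)
Output shape: (16, 127)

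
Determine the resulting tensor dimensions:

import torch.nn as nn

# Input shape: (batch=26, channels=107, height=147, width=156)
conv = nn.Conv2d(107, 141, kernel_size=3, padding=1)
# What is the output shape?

Input shape: (26, 107, 147, 156)
Output shape: (26, 141, 147, 156)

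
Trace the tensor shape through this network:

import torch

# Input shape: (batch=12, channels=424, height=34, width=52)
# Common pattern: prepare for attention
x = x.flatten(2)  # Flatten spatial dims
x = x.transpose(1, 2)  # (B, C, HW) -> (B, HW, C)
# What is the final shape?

Input shape: (12, 424, 34, 52)
  -> after flatten(2): (12, 424, 1768)
Output shape: (12, 1768, 424)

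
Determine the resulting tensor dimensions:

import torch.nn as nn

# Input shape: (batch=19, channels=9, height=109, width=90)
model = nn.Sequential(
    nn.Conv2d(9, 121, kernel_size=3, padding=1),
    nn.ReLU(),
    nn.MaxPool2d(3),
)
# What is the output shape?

Input shape: (19, 9, 109, 90)
  -> after Conv2d: (19, 121, 109, 90)
  -> after ReLU: (19, 121, 109, 90)
Output shape: (19, 121, 36, 30)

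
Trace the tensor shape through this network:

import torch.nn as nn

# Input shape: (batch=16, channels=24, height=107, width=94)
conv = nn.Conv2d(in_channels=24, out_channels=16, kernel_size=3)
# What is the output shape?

Input shape: (16, 24, 107, 94)
Output shape: (16, 16, 105, 92)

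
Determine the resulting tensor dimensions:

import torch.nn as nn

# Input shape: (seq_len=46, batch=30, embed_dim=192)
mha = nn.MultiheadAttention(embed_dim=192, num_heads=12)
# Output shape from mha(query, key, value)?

Input shape: (46, 30, 192)
Output shape: (46, 30, 192)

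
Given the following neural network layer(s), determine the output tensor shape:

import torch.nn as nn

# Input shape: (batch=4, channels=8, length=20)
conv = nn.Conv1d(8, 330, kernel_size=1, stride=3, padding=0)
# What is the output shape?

Input shape: (4, 8, 20)
Output shape: (4, 330, 7)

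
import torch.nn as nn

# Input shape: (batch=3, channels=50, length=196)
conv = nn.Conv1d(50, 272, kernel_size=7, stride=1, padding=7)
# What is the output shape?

Input shape: (3, 50, 196)
Output shape: (3, 272, 204)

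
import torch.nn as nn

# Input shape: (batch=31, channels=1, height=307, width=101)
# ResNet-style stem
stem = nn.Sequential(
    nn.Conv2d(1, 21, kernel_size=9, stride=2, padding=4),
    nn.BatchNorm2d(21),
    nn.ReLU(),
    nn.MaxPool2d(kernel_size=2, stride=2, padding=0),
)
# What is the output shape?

Input shape: (31, 1, 307, 101)
  -> after Conv2d 9x9 stride=2: (31, 21, 154, 51)
Output shape: (31, 21, 77, 25)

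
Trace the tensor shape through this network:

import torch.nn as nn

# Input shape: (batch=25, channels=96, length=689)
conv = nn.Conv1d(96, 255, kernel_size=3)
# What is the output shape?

Input shape: (25, 96, 689)
Output shape: (25, 255, 687)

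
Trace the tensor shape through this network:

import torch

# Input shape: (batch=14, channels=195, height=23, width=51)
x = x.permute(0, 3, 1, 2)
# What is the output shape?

Input shape: (14, 195, 23, 51)
Output shape: (14, 51, 195, 23)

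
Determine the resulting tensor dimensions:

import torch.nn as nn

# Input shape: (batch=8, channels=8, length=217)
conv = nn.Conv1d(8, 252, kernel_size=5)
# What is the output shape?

Input shape: (8, 8, 217)
Output shape: (8, 252, 213)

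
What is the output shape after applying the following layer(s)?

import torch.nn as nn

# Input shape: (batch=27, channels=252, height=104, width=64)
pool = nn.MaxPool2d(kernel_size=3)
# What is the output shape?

Input shape: (27, 252, 104, 64)
Output shape: (27, 252, 34, 21)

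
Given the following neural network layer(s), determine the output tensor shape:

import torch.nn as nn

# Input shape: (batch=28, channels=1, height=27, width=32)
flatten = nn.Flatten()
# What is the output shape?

Input shape: (28, 1, 27, 32)
Output shape: (28, 864)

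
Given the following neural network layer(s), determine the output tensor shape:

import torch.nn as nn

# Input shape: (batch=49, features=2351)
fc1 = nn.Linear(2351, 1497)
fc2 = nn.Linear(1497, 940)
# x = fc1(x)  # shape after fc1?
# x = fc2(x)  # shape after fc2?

Input shape: (49, 2351)
  -> after fc1: (49, 1497)
Output shape: (49, 940)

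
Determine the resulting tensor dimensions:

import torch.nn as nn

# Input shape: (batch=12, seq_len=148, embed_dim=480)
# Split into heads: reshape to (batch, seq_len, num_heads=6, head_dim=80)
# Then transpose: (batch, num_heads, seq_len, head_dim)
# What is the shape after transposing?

Input shape: (12, 148, 480)
  -> after reshape: (12, 148, 6, 80)
Output shape: (12, 6, 148, 80)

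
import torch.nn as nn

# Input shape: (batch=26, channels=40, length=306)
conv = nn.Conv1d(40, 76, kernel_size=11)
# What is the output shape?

Input shape: (26, 40, 306)
Output shape: (26, 76, 296)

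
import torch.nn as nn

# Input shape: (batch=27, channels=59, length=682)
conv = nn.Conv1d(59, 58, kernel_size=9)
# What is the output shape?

Input shape: (27, 59, 682)
Output shape: (27, 58, 674)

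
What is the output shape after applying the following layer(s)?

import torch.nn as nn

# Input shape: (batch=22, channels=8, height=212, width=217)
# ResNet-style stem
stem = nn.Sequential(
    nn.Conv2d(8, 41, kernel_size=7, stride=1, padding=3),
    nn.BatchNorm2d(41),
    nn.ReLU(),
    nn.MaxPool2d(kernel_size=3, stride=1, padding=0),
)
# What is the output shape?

Input shape: (22, 8, 212, 217)
  -> after Conv2d 7x7 stride=1: (22, 41, 212, 217)
Output shape: (22, 41, 210, 215)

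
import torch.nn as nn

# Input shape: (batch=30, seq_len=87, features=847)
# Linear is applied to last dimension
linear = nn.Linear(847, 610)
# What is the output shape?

Input shape: (30, 87, 847)
Output shape: (30, 87, 610)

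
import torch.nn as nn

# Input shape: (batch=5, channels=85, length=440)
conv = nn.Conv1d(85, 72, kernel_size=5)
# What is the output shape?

Input shape: (5, 85, 440)
Output shape: (5, 72, 436)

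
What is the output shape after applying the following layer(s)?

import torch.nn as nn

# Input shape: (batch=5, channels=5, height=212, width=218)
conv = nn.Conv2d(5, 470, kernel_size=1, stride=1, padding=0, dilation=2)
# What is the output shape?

Input shape: (5, 5, 212, 218)
Output shape: (5, 470, 212, 218)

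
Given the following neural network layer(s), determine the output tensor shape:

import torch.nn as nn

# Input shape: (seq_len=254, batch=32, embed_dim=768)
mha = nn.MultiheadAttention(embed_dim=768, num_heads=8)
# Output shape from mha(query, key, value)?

Input shape: (254, 32, 768)
Output shape: (254, 32, 768)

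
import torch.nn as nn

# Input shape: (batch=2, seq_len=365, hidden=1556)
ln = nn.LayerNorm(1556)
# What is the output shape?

Input shape: (2, 365, 1556)
Output shape: (2, 365, 1556)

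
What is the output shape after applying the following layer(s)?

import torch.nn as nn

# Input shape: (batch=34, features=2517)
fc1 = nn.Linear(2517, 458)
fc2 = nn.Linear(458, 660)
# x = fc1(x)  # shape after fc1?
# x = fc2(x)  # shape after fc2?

Input shape: (34, 2517)
  -> after fc1: (34, 458)
Output shape: (34, 660)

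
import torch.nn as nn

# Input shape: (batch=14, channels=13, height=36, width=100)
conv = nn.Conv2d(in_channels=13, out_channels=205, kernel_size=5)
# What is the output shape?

Input shape: (14, 13, 36, 100)
Output shape: (14, 205, 32, 96)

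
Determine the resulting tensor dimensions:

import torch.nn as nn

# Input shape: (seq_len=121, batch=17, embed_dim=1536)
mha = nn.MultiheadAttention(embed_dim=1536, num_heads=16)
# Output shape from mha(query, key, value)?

Input shape: (121, 17, 1536)
Output shape: (121, 17, 1536)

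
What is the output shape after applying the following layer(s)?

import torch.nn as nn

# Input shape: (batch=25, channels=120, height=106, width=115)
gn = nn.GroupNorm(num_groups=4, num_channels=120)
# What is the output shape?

Input shape: (25, 120, 106, 115)
Output shape: (25, 120, 106, 115)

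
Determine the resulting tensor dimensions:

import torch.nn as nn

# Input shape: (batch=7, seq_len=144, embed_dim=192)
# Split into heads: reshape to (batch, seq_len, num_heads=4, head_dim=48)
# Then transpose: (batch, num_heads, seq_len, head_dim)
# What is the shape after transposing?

Input shape: (7, 144, 192)
  -> after reshape: (7, 144, 4, 48)
Output shape: (7, 4, 144, 48)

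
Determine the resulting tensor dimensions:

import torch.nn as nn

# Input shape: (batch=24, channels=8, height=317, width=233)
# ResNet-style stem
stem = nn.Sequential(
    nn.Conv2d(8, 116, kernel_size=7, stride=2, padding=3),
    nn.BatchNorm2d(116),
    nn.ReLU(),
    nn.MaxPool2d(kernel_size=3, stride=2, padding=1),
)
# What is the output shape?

Input shape: (24, 8, 317, 233)
  -> after Conv2d 7x7 stride=2: (24, 116, 159, 117)
Output shape: (24, 116, 80, 59)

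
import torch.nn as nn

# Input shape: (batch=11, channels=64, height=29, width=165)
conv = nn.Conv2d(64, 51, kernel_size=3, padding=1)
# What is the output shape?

Input shape: (11, 64, 29, 165)
Output shape: (11, 51, 29, 165)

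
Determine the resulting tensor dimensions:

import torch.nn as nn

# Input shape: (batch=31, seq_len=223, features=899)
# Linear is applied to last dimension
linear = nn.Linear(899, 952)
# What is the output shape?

Input shape: (31, 223, 899)
Output shape: (31, 223, 952)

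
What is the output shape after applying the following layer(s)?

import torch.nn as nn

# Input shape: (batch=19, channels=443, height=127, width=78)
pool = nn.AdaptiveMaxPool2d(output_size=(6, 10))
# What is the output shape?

Input shape: (19, 443, 127, 78)
Output shape: (19, 443, 6, 10)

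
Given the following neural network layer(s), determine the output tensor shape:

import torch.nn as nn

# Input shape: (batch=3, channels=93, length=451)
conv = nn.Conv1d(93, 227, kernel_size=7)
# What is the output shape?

Input shape: (3, 93, 451)
Output shape: (3, 227, 445)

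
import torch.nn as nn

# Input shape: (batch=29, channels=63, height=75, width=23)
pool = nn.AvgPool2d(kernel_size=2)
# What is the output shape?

Input shape: (29, 63, 75, 23)
Output shape: (29, 63, 37, 11)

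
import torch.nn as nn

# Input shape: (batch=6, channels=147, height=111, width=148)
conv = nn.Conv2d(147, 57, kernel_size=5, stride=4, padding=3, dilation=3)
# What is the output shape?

Input shape: (6, 147, 111, 148)
Output shape: (6, 57, 27, 36)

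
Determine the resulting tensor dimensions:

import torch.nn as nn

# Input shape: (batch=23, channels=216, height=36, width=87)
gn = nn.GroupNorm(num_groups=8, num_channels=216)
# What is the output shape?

Input shape: (23, 216, 36, 87)
Output shape: (23, 216, 36, 87)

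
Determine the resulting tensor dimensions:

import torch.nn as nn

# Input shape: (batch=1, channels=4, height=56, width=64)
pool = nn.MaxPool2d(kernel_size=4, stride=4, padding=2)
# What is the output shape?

Input shape: (1, 4, 56, 64)
Output shape: (1, 4, 15, 17)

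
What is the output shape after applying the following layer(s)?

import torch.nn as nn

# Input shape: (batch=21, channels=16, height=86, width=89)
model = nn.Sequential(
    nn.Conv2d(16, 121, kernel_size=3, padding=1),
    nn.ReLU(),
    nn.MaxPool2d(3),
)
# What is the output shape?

Input shape: (21, 16, 86, 89)
  -> after Conv2d: (21, 121, 86, 89)
  -> after ReLU: (21, 121, 86, 89)
Output shape: (21, 121, 28, 29)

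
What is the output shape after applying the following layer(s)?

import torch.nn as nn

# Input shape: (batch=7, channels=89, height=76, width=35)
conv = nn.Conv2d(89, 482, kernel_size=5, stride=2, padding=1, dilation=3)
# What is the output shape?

Input shape: (7, 89, 76, 35)
Output shape: (7, 482, 33, 13)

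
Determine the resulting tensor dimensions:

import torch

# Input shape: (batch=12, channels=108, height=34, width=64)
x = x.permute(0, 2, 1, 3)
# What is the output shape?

Input shape: (12, 108, 34, 64)
Output shape: (12, 34, 108, 64)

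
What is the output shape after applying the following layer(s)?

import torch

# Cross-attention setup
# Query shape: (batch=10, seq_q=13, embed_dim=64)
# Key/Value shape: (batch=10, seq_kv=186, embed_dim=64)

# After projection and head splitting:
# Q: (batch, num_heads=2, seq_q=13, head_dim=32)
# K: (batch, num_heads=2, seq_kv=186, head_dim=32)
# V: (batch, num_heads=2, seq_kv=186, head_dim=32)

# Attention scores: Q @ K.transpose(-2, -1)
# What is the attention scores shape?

Input shape: (10, 13, 64)
Output shape: (10, 2, 13, 186)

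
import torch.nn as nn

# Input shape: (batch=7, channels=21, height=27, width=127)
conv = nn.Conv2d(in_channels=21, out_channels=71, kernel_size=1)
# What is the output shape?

Input shape: (7, 21, 27, 127)
Output shape: (7, 71, 27, 127)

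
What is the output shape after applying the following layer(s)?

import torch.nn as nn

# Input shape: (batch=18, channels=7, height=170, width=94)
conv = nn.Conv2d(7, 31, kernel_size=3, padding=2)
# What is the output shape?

Input shape: (18, 7, 170, 94)
Output shape: (18, 31, 172, 96)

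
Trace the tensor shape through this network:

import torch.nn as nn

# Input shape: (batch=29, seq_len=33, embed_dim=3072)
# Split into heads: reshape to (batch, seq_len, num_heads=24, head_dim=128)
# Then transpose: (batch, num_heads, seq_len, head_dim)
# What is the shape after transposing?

Input shape: (29, 33, 3072)
  -> after reshape: (29, 33, 24, 128)
Output shape: (29, 24, 33, 128)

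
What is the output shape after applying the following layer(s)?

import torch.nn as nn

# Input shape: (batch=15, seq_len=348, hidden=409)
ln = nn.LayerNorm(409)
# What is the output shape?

Input shape: (15, 348, 409)
Output shape: (15, 348, 409)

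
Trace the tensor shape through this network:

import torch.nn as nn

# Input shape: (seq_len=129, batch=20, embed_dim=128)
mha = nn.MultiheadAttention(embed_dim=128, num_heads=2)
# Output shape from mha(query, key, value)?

Input shape: (129, 20, 128)
Output shape: (129, 20, 128)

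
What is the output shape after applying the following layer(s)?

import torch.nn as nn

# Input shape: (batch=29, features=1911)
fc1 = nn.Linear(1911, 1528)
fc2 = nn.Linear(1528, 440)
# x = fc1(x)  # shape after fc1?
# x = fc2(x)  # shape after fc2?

Input shape: (29, 1911)
  -> after fc1: (29, 1528)
Output shape: (29, 440)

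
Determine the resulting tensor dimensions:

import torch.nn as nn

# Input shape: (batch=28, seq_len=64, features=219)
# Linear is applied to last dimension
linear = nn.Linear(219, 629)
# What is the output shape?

Input shape: (28, 64, 219)
Output shape: (28, 64, 629)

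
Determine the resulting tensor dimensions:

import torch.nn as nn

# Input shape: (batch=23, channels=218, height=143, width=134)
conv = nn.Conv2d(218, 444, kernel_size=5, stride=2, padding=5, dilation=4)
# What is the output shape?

Input shape: (23, 218, 143, 134)
Output shape: (23, 444, 69, 64)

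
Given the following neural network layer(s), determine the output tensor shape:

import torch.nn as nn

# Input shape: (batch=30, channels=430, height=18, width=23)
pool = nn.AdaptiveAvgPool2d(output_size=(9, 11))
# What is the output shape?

Input shape: (30, 430, 18, 23)
Output shape: (30, 430, 9, 11)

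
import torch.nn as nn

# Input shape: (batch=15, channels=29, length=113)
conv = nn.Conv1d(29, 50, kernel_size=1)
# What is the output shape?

Input shape: (15, 29, 113)
Output shape: (15, 50, 113)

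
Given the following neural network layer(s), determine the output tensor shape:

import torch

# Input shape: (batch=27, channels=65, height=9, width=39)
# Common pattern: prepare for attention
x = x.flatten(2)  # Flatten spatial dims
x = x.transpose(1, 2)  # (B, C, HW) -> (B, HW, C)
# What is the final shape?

Input shape: (27, 65, 9, 39)
  -> after flatten(2): (27, 65, 351)
Output shape: (27, 351, 65)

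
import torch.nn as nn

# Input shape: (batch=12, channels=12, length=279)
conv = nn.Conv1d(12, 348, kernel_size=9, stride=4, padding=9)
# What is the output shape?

Input shape: (12, 12, 279)
Output shape: (12, 348, 73)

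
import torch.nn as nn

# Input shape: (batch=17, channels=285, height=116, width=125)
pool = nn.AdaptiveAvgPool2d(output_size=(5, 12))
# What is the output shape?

Input shape: (17, 285, 116, 125)
Output shape: (17, 285, 5, 12)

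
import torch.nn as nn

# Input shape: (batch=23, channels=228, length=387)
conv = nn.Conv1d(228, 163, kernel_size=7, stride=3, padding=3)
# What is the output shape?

Input shape: (23, 228, 387)
Output shape: (23, 163, 129)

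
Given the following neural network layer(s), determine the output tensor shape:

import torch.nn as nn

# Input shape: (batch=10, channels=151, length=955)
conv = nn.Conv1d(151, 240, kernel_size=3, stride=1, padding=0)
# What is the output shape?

Input shape: (10, 151, 955)
Output shape: (10, 240, 953)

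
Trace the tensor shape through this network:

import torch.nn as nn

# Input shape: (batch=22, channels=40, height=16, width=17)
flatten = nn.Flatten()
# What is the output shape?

Input shape: (22, 40, 16, 17)
Output shape: (22, 10880)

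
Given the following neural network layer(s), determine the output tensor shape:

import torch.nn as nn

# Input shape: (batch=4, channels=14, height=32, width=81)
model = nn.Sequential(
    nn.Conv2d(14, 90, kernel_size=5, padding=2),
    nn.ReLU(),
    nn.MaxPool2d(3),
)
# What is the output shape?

Input shape: (4, 14, 32, 81)
  -> after Conv2d: (4, 90, 32, 81)
  -> after ReLU: (4, 90, 32, 81)
Output shape: (4, 90, 10, 27)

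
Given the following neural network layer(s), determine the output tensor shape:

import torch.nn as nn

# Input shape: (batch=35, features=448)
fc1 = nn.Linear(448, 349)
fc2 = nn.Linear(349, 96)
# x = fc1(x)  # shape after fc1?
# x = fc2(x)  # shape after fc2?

Input shape: (35, 448)
  -> after fc1: (35, 349)
Output shape: (35, 96)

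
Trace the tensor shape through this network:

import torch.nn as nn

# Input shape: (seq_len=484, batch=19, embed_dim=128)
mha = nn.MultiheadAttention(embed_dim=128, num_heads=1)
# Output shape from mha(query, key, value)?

Input shape: (484, 19, 128)
Output shape: (484, 19, 128)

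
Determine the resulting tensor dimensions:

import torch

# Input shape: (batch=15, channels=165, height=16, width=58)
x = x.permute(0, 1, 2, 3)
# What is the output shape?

Input shape: (15, 165, 16, 58)
Output shape: (15, 165, 16, 58)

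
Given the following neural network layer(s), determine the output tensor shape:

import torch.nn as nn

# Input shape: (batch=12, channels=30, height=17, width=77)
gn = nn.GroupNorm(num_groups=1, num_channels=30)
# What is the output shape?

Input shape: (12, 30, 17, 77)
Output shape: (12, 30, 17, 77)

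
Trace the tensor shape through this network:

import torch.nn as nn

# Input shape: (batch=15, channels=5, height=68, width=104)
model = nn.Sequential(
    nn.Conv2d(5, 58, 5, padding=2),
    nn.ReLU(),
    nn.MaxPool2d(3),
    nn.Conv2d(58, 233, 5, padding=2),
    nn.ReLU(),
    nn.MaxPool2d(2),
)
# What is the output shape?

Input shape: (15, 5, 68, 104)
  -> after first Conv2d: (15, 58, 68, 104)
  -> after first MaxPool2d: (15, 58, 22, 34)
  -> after second Conv2d: (15, 233, 22, 34)
Output shape: (15, 233, 11, 17)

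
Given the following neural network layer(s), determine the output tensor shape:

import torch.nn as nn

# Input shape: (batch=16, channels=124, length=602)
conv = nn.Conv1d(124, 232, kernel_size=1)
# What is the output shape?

Input shape: (16, 124, 602)
Output shape: (16, 232, 602)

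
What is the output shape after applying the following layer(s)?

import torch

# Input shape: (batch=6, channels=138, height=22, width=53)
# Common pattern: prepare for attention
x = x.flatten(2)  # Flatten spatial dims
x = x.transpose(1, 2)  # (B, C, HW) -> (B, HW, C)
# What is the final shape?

Input shape: (6, 138, 22, 53)
  -> after flatten(2): (6, 138, 1166)
Output shape: (6, 1166, 138)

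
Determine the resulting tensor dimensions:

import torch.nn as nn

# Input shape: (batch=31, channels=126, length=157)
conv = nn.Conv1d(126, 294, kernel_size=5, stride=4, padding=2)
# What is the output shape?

Input shape: (31, 126, 157)
Output shape: (31, 294, 40)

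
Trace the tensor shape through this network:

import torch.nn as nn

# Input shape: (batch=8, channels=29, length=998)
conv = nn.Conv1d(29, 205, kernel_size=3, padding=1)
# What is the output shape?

Input shape: (8, 29, 998)
Output shape: (8, 205, 998)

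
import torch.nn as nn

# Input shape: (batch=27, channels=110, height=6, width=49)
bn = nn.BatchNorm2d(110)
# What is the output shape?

Input shape: (27, 110, 6, 49)
Output shape: (27, 110, 6, 49)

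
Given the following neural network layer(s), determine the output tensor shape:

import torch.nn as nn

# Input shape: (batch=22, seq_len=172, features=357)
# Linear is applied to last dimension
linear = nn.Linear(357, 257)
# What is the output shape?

Input shape: (22, 172, 357)
Output shape: (22, 172, 257)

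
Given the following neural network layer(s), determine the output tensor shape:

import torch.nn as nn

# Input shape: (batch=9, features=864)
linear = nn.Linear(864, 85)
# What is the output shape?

Input shape: (9, 864)
Output shape: (9, 85)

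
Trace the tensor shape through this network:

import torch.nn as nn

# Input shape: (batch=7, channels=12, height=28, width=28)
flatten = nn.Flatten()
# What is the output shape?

Input shape: (7, 12, 28, 28)
Output shape: (7, 9408)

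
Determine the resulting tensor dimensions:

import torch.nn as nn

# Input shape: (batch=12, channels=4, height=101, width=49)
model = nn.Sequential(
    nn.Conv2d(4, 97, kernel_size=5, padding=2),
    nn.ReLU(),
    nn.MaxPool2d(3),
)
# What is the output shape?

Input shape: (12, 4, 101, 49)
  -> after Conv2d: (12, 97, 101, 49)
  -> after ReLU: (12, 97, 101, 49)
Output shape: (12, 97, 33, 16)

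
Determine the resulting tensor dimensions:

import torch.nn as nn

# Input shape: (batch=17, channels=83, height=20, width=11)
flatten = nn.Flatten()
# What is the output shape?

Input shape: (17, 83, 20, 11)
Output shape: (17, 18260)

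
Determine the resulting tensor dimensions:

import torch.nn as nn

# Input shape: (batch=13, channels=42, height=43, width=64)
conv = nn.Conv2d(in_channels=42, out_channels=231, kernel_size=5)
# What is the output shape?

Input shape: (13, 42, 43, 64)
Output shape: (13, 231, 39, 60)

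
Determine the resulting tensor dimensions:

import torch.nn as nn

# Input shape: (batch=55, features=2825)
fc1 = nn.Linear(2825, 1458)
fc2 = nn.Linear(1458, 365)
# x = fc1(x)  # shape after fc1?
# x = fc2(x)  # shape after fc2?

Input shape: (55, 2825)
  -> after fc1: (55, 1458)
Output shape: (55, 365)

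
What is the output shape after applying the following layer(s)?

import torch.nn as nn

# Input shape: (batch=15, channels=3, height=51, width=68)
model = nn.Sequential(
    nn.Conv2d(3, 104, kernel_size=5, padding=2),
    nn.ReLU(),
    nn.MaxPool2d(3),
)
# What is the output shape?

Input shape: (15, 3, 51, 68)
  -> after Conv2d: (15, 104, 51, 68)
  -> after ReLU: (15, 104, 51, 68)
Output shape: (15, 104, 17, 22)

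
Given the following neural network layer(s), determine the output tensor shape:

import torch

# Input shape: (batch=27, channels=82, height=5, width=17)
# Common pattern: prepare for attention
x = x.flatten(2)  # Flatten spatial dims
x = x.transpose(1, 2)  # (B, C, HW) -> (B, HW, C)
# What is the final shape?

Input shape: (27, 82, 5, 17)
  -> after flatten(2): (27, 82, 85)
Output shape: (27, 85, 82)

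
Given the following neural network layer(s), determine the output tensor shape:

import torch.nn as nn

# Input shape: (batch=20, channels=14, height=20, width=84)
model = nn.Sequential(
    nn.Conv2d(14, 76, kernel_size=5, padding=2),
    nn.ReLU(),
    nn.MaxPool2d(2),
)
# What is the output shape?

Input shape: (20, 14, 20, 84)
  -> after Conv2d: (20, 76, 20, 84)
  -> after ReLU: (20, 76, 20, 84)
Output shape: (20, 76, 10, 42)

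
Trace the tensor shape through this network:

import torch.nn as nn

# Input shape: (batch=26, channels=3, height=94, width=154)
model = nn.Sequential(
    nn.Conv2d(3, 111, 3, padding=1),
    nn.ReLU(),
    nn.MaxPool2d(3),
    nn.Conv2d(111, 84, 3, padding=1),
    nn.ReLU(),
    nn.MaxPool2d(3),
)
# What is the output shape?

Input shape: (26, 3, 94, 154)
  -> after first Conv2d: (26, 111, 94, 154)
  -> after first MaxPool2d: (26, 111, 31, 51)
  -> after second Conv2d: (26, 84, 31, 51)
Output shape: (26, 84, 10, 17)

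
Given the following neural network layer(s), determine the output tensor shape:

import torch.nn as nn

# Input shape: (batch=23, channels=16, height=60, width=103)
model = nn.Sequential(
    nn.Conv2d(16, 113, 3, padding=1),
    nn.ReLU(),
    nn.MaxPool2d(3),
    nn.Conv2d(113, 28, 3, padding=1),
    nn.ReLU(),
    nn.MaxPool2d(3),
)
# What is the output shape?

Input shape: (23, 16, 60, 103)
  -> after first Conv2d: (23, 113, 60, 103)
  -> after first MaxPool2d: (23, 113, 20, 34)
  -> after second Conv2d: (23, 28, 20, 34)
Output shape: (23, 28, 6, 11)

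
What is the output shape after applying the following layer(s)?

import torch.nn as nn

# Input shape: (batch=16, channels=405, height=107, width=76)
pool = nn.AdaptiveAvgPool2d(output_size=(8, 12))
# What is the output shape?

Input shape: (16, 405, 107, 76)
Output shape: (16, 405, 8, 12)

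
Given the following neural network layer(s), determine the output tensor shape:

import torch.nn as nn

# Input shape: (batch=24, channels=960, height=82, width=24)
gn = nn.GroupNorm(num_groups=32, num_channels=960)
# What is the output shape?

Input shape: (24, 960, 82, 24)
Output shape: (24, 960, 82, 24)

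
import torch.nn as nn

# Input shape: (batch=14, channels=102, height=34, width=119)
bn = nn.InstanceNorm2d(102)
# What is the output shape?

Input shape: (14, 102, 34, 119)
Output shape: (14, 102, 34, 119)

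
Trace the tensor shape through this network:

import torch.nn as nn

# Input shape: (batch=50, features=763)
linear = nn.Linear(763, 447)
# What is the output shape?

Input shape: (50, 763)
Output shape: (50, 447)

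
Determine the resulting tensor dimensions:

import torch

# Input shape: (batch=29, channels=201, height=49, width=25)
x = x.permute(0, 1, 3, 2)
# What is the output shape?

Input shape: (29, 201, 49, 25)
Output shape: (29, 201, 25, 49)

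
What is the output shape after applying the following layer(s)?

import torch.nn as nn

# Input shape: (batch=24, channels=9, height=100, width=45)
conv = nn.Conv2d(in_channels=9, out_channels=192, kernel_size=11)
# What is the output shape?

Input shape: (24, 9, 100, 45)
Output shape: (24, 192, 90, 35)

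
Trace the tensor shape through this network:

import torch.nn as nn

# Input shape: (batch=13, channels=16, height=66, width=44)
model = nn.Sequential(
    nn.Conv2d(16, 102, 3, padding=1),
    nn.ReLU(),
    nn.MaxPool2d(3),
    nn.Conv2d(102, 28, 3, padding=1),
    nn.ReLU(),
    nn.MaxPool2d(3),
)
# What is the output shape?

Input shape: (13, 16, 66, 44)
  -> after first Conv2d: (13, 102, 66, 44)
  -> after first MaxPool2d: (13, 102, 22, 14)
  -> after second Conv2d: (13, 28, 22, 14)
Output shape: (13, 28, 7, 4)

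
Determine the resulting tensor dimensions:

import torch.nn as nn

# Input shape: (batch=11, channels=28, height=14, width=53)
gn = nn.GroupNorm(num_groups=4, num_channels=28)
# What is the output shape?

Input shape: (11, 28, 14, 53)
Output shape: (11, 28, 14, 53)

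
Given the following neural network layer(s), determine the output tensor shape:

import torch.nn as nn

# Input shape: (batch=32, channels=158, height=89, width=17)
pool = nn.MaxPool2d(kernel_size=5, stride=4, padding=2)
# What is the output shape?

Input shape: (32, 158, 89, 17)
Output shape: (32, 158, 23, 5)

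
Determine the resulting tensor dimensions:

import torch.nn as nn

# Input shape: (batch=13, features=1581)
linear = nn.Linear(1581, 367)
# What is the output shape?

Input shape: (13, 1581)
Output shape: (13, 367)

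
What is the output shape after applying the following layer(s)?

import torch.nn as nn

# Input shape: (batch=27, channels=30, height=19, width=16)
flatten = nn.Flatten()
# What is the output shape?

Input shape: (27, 30, 19, 16)
Output shape: (27, 9120)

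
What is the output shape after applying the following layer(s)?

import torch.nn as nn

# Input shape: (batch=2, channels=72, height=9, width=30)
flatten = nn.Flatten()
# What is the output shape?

Input shape: (2, 72, 9, 30)
Output shape: (2, 19440)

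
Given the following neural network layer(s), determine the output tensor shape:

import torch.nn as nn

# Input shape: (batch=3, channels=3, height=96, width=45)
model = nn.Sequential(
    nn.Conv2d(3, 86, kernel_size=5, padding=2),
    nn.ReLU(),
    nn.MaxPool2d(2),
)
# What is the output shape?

Input shape: (3, 3, 96, 45)
  -> after Conv2d: (3, 86, 96, 45)
  -> after ReLU: (3, 86, 96, 45)
Output shape: (3, 86, 48, 22)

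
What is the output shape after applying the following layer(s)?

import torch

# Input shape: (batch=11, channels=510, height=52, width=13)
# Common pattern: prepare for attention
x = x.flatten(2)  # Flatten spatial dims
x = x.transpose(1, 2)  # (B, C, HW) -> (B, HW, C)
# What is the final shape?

Input shape: (11, 510, 52, 13)
  -> after flatten(2): (11, 510, 676)
Output shape: (11, 676, 510)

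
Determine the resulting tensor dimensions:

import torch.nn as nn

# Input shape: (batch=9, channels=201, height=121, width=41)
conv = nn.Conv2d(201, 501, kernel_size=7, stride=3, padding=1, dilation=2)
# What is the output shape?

Input shape: (9, 201, 121, 41)
Output shape: (9, 501, 37, 11)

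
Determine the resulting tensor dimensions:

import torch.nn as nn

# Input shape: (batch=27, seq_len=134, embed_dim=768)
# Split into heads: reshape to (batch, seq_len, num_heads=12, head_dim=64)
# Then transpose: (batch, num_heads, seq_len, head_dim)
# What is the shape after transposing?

Input shape: (27, 134, 768)
  -> after reshape: (27, 134, 12, 64)
Output shape: (27, 12, 134, 64)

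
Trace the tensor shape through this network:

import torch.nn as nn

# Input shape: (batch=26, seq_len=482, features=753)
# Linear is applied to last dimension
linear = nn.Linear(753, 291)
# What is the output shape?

Input shape: (26, 482, 753)
Output shape: (26, 482, 291)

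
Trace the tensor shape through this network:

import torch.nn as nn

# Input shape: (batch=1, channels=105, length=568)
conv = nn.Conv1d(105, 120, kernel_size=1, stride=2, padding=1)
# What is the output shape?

Input shape: (1, 105, 568)
Output shape: (1, 120, 285)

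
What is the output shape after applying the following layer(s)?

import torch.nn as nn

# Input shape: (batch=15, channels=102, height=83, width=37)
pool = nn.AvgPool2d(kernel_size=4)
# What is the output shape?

Input shape: (15, 102, 83, 37)
Output shape: (15, 102, 20, 9)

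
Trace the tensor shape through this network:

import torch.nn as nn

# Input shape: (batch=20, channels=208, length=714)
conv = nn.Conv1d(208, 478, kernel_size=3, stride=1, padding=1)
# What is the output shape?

Input shape: (20, 208, 714)
Output shape: (20, 478, 714)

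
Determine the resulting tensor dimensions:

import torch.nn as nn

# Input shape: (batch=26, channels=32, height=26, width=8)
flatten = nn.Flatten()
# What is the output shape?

Input shape: (26, 32, 26, 8)
Output shape: (26, 6656)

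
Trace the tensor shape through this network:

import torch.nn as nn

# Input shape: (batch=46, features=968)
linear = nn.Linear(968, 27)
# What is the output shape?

Input shape: (46, 968)
Output shape: (46, 27)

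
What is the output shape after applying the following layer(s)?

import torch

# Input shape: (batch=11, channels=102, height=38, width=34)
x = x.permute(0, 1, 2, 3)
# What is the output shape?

Input shape: (11, 102, 38, 34)
Output shape: (11, 102, 38, 34)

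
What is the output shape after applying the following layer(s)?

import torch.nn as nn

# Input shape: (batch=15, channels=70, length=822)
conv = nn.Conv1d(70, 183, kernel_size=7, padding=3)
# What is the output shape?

Input shape: (15, 70, 822)
Output shape: (15, 183, 822)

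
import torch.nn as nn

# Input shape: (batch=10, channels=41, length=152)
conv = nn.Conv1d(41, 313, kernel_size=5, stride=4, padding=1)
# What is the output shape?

Input shape: (10, 41, 152)
Output shape: (10, 313, 38)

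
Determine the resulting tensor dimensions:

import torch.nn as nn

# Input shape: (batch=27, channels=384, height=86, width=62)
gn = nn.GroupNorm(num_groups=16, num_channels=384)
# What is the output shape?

Input shape: (27, 384, 86, 62)
Output shape: (27, 384, 86, 62)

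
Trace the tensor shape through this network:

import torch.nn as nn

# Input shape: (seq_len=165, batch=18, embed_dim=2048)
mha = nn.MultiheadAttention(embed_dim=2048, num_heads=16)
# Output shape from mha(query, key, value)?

Input shape: (165, 18, 2048)
Output shape: (165, 18, 2048)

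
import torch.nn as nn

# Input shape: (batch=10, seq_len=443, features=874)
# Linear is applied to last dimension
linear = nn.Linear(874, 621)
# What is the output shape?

Input shape: (10, 443, 874)
Output shape: (10, 443, 621)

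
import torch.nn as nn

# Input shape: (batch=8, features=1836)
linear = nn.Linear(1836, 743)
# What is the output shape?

Input shape: (8, 1836)
Output shape: (8, 743)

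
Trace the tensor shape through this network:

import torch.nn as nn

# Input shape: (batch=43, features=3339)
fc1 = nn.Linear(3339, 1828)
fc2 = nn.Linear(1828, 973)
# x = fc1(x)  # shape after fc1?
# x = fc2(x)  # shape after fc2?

Input shape: (43, 3339)
  -> after fc1: (43, 1828)
Output shape: (43, 973)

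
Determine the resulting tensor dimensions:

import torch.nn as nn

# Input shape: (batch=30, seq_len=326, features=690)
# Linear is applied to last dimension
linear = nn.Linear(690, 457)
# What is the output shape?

Input shape: (30, 326, 690)
Output shape: (30, 326, 457)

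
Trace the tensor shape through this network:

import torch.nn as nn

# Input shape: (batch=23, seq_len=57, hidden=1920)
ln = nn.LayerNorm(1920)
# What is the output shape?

Input shape: (23, 57, 1920)
Output shape: (23, 57, 1920)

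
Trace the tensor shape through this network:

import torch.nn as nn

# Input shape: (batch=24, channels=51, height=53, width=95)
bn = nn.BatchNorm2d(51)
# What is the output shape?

Input shape: (24, 51, 53, 95)
Output shape: (24, 51, 53, 95)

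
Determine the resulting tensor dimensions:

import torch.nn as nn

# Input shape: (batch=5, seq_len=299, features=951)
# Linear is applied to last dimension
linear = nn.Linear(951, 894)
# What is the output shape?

Input shape: (5, 299, 951)
Output shape: (5, 299, 894)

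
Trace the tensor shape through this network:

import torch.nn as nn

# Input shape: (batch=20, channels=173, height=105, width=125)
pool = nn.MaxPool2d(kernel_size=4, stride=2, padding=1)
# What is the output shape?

Input shape: (20, 173, 105, 125)
Output shape: (20, 173, 52, 62)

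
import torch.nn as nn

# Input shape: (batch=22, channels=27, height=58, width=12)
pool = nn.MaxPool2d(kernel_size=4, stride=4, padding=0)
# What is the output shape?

Input shape: (22, 27, 58, 12)
Output shape: (22, 27, 14, 3)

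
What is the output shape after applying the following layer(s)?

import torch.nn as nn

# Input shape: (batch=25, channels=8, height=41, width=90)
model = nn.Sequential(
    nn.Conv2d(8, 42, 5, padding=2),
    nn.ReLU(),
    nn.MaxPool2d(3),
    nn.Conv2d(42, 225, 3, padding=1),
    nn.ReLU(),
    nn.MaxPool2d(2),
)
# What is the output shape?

Input shape: (25, 8, 41, 90)
  -> after first Conv2d: (25, 42, 41, 90)
  -> after first MaxPool2d: (25, 42, 13, 30)
  -> after second Conv2d: (25, 225, 13, 30)
Output shape: (25, 225, 6, 15)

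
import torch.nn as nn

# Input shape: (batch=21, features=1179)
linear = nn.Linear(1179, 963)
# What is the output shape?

Input shape: (21, 1179)
Output shape: (21, 963)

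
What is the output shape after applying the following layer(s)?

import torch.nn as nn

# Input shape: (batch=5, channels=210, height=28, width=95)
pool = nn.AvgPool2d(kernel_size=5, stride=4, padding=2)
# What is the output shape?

Input shape: (5, 210, 28, 95)
Output shape: (5, 210, 7, 24)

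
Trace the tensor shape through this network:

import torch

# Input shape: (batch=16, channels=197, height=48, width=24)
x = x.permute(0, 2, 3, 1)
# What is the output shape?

Input shape: (16, 197, 48, 24)
Output shape: (16, 48, 24, 197)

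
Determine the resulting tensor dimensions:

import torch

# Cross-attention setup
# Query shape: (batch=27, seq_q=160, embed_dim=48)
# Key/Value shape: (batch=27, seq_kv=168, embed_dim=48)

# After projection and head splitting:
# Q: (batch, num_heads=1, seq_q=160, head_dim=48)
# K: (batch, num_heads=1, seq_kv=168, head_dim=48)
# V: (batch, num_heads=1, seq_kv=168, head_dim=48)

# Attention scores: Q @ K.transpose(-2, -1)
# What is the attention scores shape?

Input shape: (27, 160, 48)
Output shape: (27, 1, 160, 168)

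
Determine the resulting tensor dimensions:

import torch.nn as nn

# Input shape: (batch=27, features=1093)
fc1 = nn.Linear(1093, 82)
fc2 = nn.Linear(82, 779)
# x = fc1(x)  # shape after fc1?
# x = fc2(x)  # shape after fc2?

Input shape: (27, 1093)
  -> after fc1: (27, 82)
Output shape: (27, 779)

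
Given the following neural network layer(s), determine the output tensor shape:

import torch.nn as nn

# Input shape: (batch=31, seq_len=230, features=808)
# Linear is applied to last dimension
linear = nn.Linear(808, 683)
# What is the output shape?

Input shape: (31, 230, 808)
Output shape: (31, 230, 683)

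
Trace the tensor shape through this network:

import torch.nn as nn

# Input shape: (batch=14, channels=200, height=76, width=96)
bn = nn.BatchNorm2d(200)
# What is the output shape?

Input shape: (14, 200, 76, 96)
Output shape: (14, 200, 76, 96)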